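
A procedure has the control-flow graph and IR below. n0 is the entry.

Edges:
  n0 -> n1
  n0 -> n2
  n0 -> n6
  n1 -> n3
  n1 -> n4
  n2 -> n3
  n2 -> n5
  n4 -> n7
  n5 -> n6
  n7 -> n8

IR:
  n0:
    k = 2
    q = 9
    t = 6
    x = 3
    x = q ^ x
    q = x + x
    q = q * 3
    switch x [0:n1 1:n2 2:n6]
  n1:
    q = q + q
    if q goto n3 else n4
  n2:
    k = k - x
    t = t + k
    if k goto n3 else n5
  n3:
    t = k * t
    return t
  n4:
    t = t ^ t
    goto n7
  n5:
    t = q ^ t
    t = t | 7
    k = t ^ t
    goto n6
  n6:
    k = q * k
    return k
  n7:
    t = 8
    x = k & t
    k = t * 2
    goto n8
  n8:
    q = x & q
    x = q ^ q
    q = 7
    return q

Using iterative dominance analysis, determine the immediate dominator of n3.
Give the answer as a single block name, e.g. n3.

idom tree: n1←n0 n2←n0 n3←n0 n4←n1 n5←n2 n6←n0 n7←n4 n8←n7
Dom∩ at merges:
  n3: preds {n1,n2}: {n0,n1} ∩ {n0,n2} = {n0}; idom=n0
  n6: preds {n0,n5}: {n0} ∩ {n0,n2,n5} = {n0}; idom=n0

idom(n3) = n0

Answer: n0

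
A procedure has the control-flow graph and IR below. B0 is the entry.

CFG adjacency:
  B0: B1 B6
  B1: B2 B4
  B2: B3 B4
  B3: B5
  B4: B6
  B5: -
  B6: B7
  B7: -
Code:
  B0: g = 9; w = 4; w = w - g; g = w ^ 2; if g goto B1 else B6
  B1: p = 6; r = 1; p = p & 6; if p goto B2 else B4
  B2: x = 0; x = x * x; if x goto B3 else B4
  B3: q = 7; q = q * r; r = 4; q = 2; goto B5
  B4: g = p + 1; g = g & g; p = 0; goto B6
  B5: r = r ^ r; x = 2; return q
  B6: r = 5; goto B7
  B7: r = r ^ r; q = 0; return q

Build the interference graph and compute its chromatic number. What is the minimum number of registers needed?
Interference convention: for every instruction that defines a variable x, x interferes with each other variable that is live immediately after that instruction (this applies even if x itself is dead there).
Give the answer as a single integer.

Answer: 3

Derivation:
def/use:
  B0 def {g,w} use ∅
  B1 def {p,r} use ∅
  B2 def {x} use ∅
  B3 def {q,r} use {r}
  B4 def {g,p} use {p}
  B5 def {r,x} use {q,r}
  B6 def {r} use ∅
  B7 def {q,r} use {r}

Backward fixpoint:
  B0: in=∅ out=∅
  B1: in=∅ out={p,r}
  B2: in={p,r} out={p,r}
  B3: in={r} out={q,r}
  B4: in={p} out=∅
  B5: in={q,r} out=∅
  B6: in=∅ out={r}
  B7: in={r} out=∅

Interference:
  g↔{w}
  p↔{r,x}
  q↔{r,x}
  r↔{p,q,x}
  w↔{g}
  x↔{p,q,r}

Chromatic number:
  {p,r,x} pairwise interfere (3-clique) ⇒ χ ≥ 3
  assign g→R0 p→R2 q→R2 r→R0 w→R1 x→R1 — no edge inside a register ⇒ χ ≤ 3
  χ = 3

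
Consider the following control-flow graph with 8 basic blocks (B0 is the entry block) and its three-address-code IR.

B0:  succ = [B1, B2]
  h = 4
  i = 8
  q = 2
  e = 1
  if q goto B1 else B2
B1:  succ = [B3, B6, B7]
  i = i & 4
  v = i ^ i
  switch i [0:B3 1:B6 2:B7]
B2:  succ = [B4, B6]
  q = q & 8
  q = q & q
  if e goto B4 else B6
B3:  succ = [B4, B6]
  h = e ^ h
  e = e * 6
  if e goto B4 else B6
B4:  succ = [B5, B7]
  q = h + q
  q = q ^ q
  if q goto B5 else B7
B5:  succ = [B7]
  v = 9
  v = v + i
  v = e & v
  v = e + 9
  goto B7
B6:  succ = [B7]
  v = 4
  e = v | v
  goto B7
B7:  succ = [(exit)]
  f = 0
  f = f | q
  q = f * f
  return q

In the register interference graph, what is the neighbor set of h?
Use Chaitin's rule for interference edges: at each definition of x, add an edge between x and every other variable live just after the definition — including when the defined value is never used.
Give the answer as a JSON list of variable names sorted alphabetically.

Answer: ["e", "i", "q", "v"]

Analysis:
Per-block:
  B0 def {e,h,i,q} use ∅
  B1 def {i,v} use {i}
  B2 def {q} use {e,q}
  B3 def {e,h} use {e,h}
  B4 def {q} use {h,q}
  B5 def {v} use {e,i}
  B6 def {e,v} use ∅
  B7 def {f,q} use {q}

Backward fixpoint:
  live B0: ∅→{e,h,i,q}
  live B1: {e,h,i,q}→{e,h,i,q}
  live B2: {e,h,i,q}→{e,h,i,q}
  live B3: {e,h,i,q}→{e,h,i,q}
  live B4: {e,h,i,q}→{e,i,q}
  live B5: {e,i,q}→{q}
  live B6: {q}→{q}
  live B7: {q}→∅

Interference:
  e — {h,i,q,v}
  f — {q}
  h — {e,i,q,v}
  i — {e,h,q,v}
  q — {e,f,h,i,v}
  v — {e,h,i,q}

N(h) = ["e", "i", "q", "v"]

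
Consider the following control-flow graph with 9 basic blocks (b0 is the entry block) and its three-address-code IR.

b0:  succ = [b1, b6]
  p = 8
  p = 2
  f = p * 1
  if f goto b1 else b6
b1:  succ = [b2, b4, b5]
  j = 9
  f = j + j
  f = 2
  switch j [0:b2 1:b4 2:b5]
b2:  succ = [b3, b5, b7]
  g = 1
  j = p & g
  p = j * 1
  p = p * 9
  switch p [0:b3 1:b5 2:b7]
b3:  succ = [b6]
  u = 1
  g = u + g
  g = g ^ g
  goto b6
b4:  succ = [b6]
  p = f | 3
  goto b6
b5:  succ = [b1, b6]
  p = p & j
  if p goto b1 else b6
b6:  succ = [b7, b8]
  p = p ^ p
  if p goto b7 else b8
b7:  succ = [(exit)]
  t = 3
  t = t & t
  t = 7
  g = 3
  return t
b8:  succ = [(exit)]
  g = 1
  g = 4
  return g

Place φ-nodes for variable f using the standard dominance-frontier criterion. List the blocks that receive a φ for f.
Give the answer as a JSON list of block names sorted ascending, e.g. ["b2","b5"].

Answer: ["b1", "b6", "b7"]

Derivation:
idom tree: b1←b0 b2←b1 b3←b2 b4←b1 b5←b1 b6←b0 b7←b0 b8←b6
Dom∩ at merges:
  b1: preds {b0,b5}: {b0} ∩ {b0,b1,b5} = {b0}; idom=b0
  b5: preds {b1,b2}: {b0,b1} ∩ {b0,b1,b2} = {b0,b1}; idom=b1
  b6: preds {b0,b3,b4,b5}: {b0} ∩ {b0,b1,b2,b3} ∩ {b0,b1,b4} ∩ {b0,b1,b5} = {b0}; idom=b0
  b7: preds {b2,b6}: {b0,b1,b2} ∩ {b0,b6} = {b0}; idom=b0

DF walk-up:
  join b1 pred b0: · stop@b0
  join b1 pred b5: b5→b1 stop@b0
  join b5 pred b1: · stop@b1
  join b5 pred b2: b2 stop@b1
  join b6 pred b0: · stop@b0
  join b6 pred b3: b3→b2→b1 stop@b0
  join b6 pred b4: b4→b1 stop@b0
  join b6 pred b5: b5→b1 stop@b0
  join b7 pred b2: b2→b1 stop@b0
  join b7 pred b6: b6 stop@b0
  b0: DF=∅
  b1: DF={b1,b6,b7}
  b2: DF={b5,b6,b7}
  b3: DF={b6}
  b4: DF={b6}
  b5: DF={b1,b6}
  b6: DF={b7}
  b7: DF=∅
  b8: DF=∅

φ for f: defs {b0,b1}
  DF⁺ = {b1,b6,b7}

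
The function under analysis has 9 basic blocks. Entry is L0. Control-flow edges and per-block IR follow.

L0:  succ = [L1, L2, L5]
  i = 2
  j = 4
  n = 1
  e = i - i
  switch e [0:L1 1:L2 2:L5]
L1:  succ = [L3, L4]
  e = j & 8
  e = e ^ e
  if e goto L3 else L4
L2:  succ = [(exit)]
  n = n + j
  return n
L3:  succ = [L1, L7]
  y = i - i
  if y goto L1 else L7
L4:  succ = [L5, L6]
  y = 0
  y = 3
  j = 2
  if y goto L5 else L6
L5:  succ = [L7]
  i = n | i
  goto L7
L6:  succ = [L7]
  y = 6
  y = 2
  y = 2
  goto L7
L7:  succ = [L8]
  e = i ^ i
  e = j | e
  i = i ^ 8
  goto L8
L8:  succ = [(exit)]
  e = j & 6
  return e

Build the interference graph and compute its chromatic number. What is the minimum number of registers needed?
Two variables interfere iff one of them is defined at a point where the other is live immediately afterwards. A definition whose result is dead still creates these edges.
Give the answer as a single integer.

Per-block:
  L0: def={e,i,j,n} ue=∅
  L1: def={e} ue={j}
  L2: def={n} ue={j,n}
  L3: def={y} ue={i}
  L4: def={j,y} ue=∅
  L5: def={i} ue={i,n}
  L6: def={y} ue=∅
  L7: def={e,i} ue={i,j}
  L8: def={e} ue={j}

Live sets:
  live L0: ∅→{i,j,n}
  live L1: {i,j,n}→{i,j,n}
  live L2: {j,n}→∅
  live L3: {i,j,n}→{i,j,n}
  live L4: {i,n}→{i,j,n}
  live L5: {i,j,n}→{i,j}
  live L6: {i,j}→{i,j}
  live L7: {i,j}→{j}
  live L8: {j}→∅

Conflict graph:
  e — {i,j,n}
  i — {e,j,n,y}
  j — {e,i,n,y}
  n — {e,i,j,y}
  y — {i,j,n}

Colouring:
  lower bound: {e,i,j,n} mutually conflict ⇒ χ ≥ 4
  assign e→r3 i→r0 j→r1 n→r2 y→r3 — no edge inside a register ⇒ χ ≤ 4
  χ = 4

Answer: 4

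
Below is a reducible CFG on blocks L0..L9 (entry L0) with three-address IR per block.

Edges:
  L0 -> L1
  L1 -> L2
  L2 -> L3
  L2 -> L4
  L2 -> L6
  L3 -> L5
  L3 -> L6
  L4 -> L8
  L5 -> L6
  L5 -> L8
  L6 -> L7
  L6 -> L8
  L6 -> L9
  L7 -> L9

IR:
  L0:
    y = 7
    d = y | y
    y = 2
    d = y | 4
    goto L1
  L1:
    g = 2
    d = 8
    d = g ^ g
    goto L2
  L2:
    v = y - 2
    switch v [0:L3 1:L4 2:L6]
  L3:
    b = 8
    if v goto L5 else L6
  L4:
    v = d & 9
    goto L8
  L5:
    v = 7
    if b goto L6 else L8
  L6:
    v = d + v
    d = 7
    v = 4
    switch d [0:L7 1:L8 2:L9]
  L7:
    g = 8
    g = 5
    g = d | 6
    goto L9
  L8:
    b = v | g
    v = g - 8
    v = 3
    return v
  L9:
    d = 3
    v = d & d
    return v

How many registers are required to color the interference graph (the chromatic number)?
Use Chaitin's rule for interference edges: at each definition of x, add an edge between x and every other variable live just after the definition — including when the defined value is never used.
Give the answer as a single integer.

Answer: 4

Derivation:
Block summaries:
  L0: def={d,y} ue=∅
  L1: def={d,g} ue=∅
  L2: def={v} ue={y}
  L3: def={b} ue={v}
  L4: def={v} ue={d}
  L5: def={v} ue={b}
  L6: def={d,v} ue={d,v}
  L7: def={g} ue={d}
  L8: def={b,v} ue={g,v}
  L9: def={d,v} ue=∅

Backward fixpoint:
  live L0: ∅→{y}
  live L1: {y}→{d,g,y}
  live L2: {d,g,y}→{d,g,v}
  live L3: {d,g,v}→{b,d,g,v}
  live L4: {d,g}→{g,v}
  live L5: {b,d,g}→{d,g,v}
  live L6: {d,g,v}→{d,g,v}
  live L7: {d}→∅
  live L8: {g,v}→∅
  live L9: ∅→∅

Interference:
  b↔{d,g,v}
  d↔{b,g,v,y}
  g↔{b,d,v,y}
  v↔{b,d,g}
  y↔{d,g}

Registers:
  lower bound: {b,d,g,v} mutually conflict ⇒ χ ≥ 4
  4-colouring: R0={d}  R1={g}  R2={b,y}  R3={v}
  χ = 4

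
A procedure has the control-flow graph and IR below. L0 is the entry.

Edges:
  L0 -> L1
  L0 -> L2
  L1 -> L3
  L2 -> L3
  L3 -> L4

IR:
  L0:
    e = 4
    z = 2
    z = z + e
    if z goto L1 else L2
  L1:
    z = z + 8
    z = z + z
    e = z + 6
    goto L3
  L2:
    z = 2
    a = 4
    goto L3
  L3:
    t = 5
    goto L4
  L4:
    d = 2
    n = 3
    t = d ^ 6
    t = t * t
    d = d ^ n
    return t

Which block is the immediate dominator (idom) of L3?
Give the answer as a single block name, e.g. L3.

Answer: L0

Derivation:
idom tree: L1←L0 L2←L0 L3←L0 L4←L3
Join-block Dom:
  L3: preds {L1,L2}: {L0,L1} ∩ {L0,L2} = {L0}; idom=L0

idom(L3) = L0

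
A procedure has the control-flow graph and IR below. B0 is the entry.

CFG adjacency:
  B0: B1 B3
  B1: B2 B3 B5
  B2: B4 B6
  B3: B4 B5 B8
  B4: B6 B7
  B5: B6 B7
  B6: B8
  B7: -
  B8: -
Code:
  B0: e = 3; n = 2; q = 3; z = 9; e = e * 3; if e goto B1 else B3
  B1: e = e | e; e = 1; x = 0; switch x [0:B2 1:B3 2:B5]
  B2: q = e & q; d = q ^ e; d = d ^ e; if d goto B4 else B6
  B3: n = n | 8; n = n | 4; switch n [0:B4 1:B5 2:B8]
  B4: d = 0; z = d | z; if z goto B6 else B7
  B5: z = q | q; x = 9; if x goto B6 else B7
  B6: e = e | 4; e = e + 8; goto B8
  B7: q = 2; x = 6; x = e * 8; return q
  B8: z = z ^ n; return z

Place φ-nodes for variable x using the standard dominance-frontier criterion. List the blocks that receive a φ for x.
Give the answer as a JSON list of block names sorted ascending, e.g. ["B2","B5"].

Answer: ["B3", "B4", "B5", "B6", "B7", "B8"]

Working:
idom tree: B1←B0 B2←B1 B3←B0 B4←B0 B5←B0 B6←B0 B7←B0 B8←B0
Dom at joins:
  B3: preds {B0,B1}: {B0} ∩ {B0,B1} = {B0}; idom=B0
  B4: preds {B2,B3}: {B0,B1,B2} ∩ {B0,B3} = {B0}; idom=B0
  B5: preds {B1,B3}: {B0,B1} ∩ {B0,B3} = {B0}; idom=B0
  B6: preds {B2,B4,B5}: {B0,B1,B2} ∩ {B0,B4} ∩ {B0,B5} = {B0}; idom=B0
  B7: preds {B4,B5}: {B0,B4} ∩ {B0,B5} = {B0}; idom=B0
  B8: preds {B3,B6}: {B0,B3} ∩ {B0,B6} = {B0}; idom=B0

Frontier:
  join B3 pred B0: · stop@B0
  join B3 pred B1: B1 stop@B0
  join B4 pred B2: B2→B1 stop@B0
  join B4 pred B3: B3 stop@B0
  join B5 pred B1: B1 stop@B0
  join B5 pred B3: B3 stop@B0
  join B6 pred B2: B2→B1 stop@B0
  join B6 pred B4: B4 stop@B0
  join B6 pred B5: B5 stop@B0
  join B7 pred B4: B4 stop@B0
  join B7 pred B5: B5 stop@B0
  join B8 pred B3: B3 stop@B0
  join B8 pred B6: B6 stop@B0
  B0 → ∅
  B1 → {B3,B4,B5,B6}
  B2 → {B4,B6}
  B3 → {B4,B5,B8}
  B4 → {B6,B7}
  B5 → {B6,B7}
  B6 → {B8}
  B7 → ∅
  B8 → ∅

φ for x: defs {B1,B5,B7}
  DF⁺ = {B3,B4,B5,B6,B7,B8}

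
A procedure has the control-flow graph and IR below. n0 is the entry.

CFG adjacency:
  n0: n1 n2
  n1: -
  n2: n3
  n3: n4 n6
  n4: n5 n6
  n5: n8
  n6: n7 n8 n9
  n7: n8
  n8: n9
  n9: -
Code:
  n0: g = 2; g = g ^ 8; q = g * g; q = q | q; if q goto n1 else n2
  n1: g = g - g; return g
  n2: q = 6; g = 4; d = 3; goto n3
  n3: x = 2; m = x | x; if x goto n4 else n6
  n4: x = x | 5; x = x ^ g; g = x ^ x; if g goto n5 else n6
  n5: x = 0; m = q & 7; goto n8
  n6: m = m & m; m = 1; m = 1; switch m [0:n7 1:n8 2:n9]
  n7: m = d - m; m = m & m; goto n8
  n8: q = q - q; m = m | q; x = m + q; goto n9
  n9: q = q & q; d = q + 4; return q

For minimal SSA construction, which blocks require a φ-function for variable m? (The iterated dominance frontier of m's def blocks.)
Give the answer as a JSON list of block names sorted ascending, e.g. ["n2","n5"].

Answer: ["n8", "n9"]

Analysis:
idom tree: n1←n0 n2←n0 n3←n2 n4←n3 n5←n4 n6←n3 n7←n6 n8←n3 n9←n3
Join-block Dom:
  n6: preds {n3,n4}: {n0,n2,n3} ∩ {n0,n2,n3,n4} = {n0,n2,n3}; idom=n3
  n8: preds {n5,n6,n7}: {n0,n2,n3,n4,n5} ∩ {n0,n2,n3,n6} ∩ {n0,n2,n3,n6,n7} = {n0,n2,n3}; idom=n3
  n9: preds {n6,n8}: {n0,n2,n3,n6} ∩ {n0,n2,n3,n8} = {n0,n2,n3}; idom=n3

DF walk-up:
  join n6 pred n3: · stop@n3
  join n6 pred n4: n4 stop@n3
  join n8 pred n5: n5→n4 stop@n3
  join n8 pred n6: n6 stop@n3
  join n8 pred n7: n7→n6 stop@n3
  join n9 pred n6: n6 stop@n3
  join n9 pred n8: n8 stop@n3
  n0 → ∅
  n1 → ∅
  n2 → ∅
  n3 → ∅
  n4 → {n6,n8}
  n5 → {n8}
  n6 → {n8,n9}
  n7 → {n8}
  n8 → {n9}
  n9 → ∅

φ for m: defs {n3,n5,n6,n7,n8}
  DF⁺ = {n8,n9}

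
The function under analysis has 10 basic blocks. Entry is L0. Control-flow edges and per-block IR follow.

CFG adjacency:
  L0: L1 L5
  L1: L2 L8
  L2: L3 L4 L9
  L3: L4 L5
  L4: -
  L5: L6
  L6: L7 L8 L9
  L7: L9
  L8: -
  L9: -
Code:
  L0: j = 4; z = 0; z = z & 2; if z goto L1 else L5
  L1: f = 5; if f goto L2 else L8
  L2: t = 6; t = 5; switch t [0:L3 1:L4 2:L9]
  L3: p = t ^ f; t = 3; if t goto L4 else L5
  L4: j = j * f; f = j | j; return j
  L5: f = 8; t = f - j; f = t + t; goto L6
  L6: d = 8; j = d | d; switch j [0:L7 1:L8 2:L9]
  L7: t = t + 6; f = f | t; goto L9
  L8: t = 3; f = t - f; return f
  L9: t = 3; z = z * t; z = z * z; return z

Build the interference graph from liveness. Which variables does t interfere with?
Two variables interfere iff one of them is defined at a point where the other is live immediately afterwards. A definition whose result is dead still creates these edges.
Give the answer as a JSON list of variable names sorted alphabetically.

Answer: ["d", "f", "j", "z"]

Derivation:
def/use:
  L0 def {j,z} use ∅
  L1 def {f} use ∅
  L2 def {t} use ∅
  L3 def {p,t} use {f,t}
  L4 def {f,j} use {f,j}
  L5 def {f,t} use {j}
  L6 def {d,j} use ∅
  L7 def {f,t} use {f,t}
  L8 def {f,t} use {f}
  L9 def {t,z} use {z}

Backward fixpoint:
  L0 li=∅ lo={j,z}
  L1 li={j,z} lo={f,j,z}
  L2 li={f,j,z} lo={f,j,t,z}
  L3 li={f,j,t,z} lo={f,j,z}
  L4 li={f,j} lo=∅
  L5 li={j,z} lo={f,t,z}
  L6 li={f,t,z} lo={f,t,z}
  L7 li={f,t,z} lo={z}
  L8 li={f} lo=∅
  L9 li={z} lo=∅

Conflict graph:
  d — {f,t,z}
  f — {d,j,p,t,z}
  j — {f,p,t,z}
  p — {f,j,z}
  t — {d,f,j,z}
  z — {d,f,j,p,t}

N(t) = ["d", "f", "j", "z"]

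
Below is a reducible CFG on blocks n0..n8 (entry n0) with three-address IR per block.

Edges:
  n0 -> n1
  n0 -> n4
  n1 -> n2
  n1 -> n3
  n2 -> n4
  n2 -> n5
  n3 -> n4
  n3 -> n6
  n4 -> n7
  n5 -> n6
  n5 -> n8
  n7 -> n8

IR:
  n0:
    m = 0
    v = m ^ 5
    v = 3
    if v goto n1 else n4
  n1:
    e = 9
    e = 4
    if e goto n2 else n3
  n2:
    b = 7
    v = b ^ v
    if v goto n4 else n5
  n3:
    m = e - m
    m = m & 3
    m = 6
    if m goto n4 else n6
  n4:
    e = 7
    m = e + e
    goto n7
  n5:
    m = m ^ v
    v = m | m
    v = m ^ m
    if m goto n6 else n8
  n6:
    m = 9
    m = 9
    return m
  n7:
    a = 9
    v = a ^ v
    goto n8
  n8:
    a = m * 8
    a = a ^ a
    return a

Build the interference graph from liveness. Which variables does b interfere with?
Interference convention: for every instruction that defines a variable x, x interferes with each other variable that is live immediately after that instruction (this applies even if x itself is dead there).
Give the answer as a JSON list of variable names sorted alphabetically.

Answer: ["m", "v"]

Analysis:
Per-block:
  n0 def {m,v} use ∅
  n1 def {e} use ∅
  n2 def {b,v} use {v}
  n3 def {m} use {e,m}
  n4 def {e,m} use ∅
  n5 def {m,v} use {m,v}
  n6 def {m} use ∅
  n7 def {a,v} use {v}
  n8 def {a} use {m}

Liveness:
  live n0: ∅→{m,v}
  live n1: {m,v}→{e,m,v}
  live n2: {m,v}→{m,v}
  live n3: {e,m,v}→{v}
  live n4: {v}→{m,v}
  live n5: {m,v}→{m}
  live n6: ∅→∅
  live n7: {m,v}→{m}
  live n8: {m}→∅

Interfere edges:
  a: {m,v}
  b: {m,v}
  e: {m,v}
  m: {a,b,e,v}
  v: {a,b,e,m}

N(b) = ["m", "v"]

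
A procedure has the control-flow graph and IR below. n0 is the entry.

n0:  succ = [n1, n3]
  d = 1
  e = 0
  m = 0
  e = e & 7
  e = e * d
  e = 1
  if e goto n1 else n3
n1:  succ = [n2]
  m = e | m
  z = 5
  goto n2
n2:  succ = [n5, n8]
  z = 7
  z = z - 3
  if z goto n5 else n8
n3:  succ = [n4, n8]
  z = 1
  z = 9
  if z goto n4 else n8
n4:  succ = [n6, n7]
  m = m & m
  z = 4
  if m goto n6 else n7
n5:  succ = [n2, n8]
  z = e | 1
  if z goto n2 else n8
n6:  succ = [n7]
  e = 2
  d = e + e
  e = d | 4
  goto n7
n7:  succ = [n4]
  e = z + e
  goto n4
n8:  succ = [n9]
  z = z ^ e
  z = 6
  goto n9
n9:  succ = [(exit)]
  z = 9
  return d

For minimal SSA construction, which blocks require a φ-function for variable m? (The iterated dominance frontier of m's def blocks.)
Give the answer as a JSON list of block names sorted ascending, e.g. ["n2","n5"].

Answer: ["n4", "n8"]

Derivation:
idom tree: n1←n0 n2←n1 n3←n0 n4←n3 n5←n2 n6←n4 n7←n4 n8←n0 n9←n8
Dom∩ at merges:
  n2: preds {n1,n5}: {n0,n1} ∩ {n0,n1,n2,n5} = {n0,n1}; idom=n1
  n4: preds {n3,n7}: {n0,n3} ∩ {n0,n3,n4,n7} = {n0,n3}; idom=n3
  n7: preds {n4,n6}: {n0,n3,n4} ∩ {n0,n3,n4,n6} = {n0,n3,n4}; idom=n4
  n8: preds {n2,n3,n5}: {n0,n1,n2} ∩ {n0,n3} ∩ {n0,n1,n2,n5} = {n0}; idom=n0

DF derivation:
  join n2 pred n1: · stop@n1
  join n2 pred n5: n5→n2 stop@n1
  join n4 pred n3: · stop@n3
  join n4 pred n7: n7→n4 stop@n3
  join n7 pred n4: · stop@n4
  join n7 pred n6: n6 stop@n4
  join n8 pred n2: n2→n1 stop@n0
  join n8 pred n3: n3 stop@n0
  join n8 pred n5: n5→n2→n1 stop@n0
  DF(n0)=∅
  DF(n1)={n8}
  DF(n2)={n2,n8}
  DF(n3)={n8}
  DF(n4)={n4}
  DF(n5)={n2,n8}
  DF(n6)={n7}
  DF(n7)={n4}
  DF(n8)=∅
  DF(n9)=∅

φ for m: defs {n0,n1,n4}
  DF⁺ = {n4,n8}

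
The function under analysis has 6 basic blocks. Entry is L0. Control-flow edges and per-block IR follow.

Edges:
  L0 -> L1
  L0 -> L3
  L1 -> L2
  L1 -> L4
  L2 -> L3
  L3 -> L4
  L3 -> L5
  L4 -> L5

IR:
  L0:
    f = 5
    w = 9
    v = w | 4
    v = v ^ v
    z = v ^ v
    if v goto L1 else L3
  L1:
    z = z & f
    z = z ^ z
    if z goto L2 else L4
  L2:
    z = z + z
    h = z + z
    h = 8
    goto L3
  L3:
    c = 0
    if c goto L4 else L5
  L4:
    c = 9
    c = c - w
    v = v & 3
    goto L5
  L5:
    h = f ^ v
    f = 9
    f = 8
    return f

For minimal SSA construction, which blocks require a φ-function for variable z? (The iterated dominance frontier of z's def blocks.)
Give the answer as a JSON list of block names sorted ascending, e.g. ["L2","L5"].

idom tree: L1←L0 L2←L1 L3←L0 L4←L0 L5←L0
Dom at joins:
  L3: preds {L0,L2}: {L0} ∩ {L0,L1,L2} = {L0}; idom=L0
  L4: preds {L1,L3}: {L0,L1} ∩ {L0,L3} = {L0}; idom=L0
  L5: preds {L3,L4}: {L0,L3} ∩ {L0,L4} = {L0}; idom=L0

DF derivation:
  join L3 pred L0: · stop@L0
  join L3 pred L2: L2→L1 stop@L0
  join L4 pred L1: L1 stop@L0
  join L4 pred L3: L3 stop@L0
  join L5 pred L3: L3 stop@L0
  join L5 pred L4: L4 stop@L0
  DF(L0)=∅
  DF(L1)={L3,L4}
  DF(L2)={L3}
  DF(L3)={L4,L5}
  DF(L4)={L5}
  DF(L5)=∅

φ for z: defs {L0,L1,L2}
  DF⁺ = {L3,L4,L5}

Answer: ["L3", "L4", "L5"]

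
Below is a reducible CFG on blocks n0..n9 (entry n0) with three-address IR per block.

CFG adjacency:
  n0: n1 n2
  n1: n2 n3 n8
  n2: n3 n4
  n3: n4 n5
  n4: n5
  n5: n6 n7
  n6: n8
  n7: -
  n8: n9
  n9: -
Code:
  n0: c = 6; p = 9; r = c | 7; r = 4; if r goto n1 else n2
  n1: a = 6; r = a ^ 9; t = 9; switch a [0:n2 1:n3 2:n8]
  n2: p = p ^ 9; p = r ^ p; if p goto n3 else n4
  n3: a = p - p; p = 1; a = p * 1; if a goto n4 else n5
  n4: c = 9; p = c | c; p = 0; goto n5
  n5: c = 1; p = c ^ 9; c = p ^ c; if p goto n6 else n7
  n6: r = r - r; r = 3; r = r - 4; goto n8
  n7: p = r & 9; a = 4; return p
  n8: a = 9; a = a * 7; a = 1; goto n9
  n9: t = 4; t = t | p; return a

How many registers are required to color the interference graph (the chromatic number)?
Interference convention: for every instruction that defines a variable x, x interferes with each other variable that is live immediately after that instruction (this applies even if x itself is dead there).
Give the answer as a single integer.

Answer: 4

Analysis:
Block summaries:
  n0: {c,p,r} / ∅
  n1: {a,r,t} / ∅
  n2: {p} / {p,r}
  n3: {a,p} / {p}
  n4: {c,p} / ∅
  n5: {c,p} / ∅
  n6: {r} / {r}
  n7: {a,p} / {r}
  n8: {a} / ∅
  n9: {t} / {a,p}

Live sets:
  n0: in=∅ out={p,r}
  n1: in={p} out={p,r}
  n2: in={p,r} out={p,r}
  n3: in={p,r} out={r}
  n4: in={r} out={r}
  n5: in={r} out={p,r}
  n6: in={p,r} out={p}
  n7: in={r} out=∅
  n8: in={p} out={a,p}
  n9: in={a,p} out=∅

Conflict graph:
  a: {p,r,t}
  c: {p,r}
  p: {a,c,r,t}
  r: {a,c,p,t}
  t: {a,p,r}

Colouring:
  {a,p,r,t} pairwise interfere (4-clique) ⇒ χ ≥ 4
  assign a→c2 c→c2 p→c0 r→c1 t→c3 — no edge inside a register ⇒ χ ≤ 4
  χ = 4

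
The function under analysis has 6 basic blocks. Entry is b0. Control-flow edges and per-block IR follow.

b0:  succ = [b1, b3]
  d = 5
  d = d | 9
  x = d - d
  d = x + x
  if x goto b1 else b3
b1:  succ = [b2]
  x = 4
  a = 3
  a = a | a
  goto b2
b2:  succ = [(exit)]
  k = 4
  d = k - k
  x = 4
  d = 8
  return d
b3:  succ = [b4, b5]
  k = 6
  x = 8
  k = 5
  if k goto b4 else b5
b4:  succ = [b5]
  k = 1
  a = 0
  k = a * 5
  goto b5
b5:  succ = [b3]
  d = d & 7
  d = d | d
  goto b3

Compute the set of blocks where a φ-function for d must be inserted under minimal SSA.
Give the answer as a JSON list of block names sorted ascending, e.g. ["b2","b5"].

idom tree: b1←b0 b2←b1 b3←b0 b4←b3 b5←b3
Dom∩ at merges:
  b3: preds {b0,b5}: {b0} ∩ {b0,b3,b5} = {b0}; idom=b0
  b5: preds {b3,b4}: {b0,b3} ∩ {b0,b3,b4} = {b0,b3}; idom=b3

DF walk-up:
  join b3 pred b0: · stop@b0
  join b3 pred b5: b5→b3 stop@b0
  join b5 pred b3: · stop@b3
  join b5 pred b4: b4 stop@b3
  b0: DF=∅
  b1: DF=∅
  b2: DF=∅
  b3: DF={b3}
  b4: DF={b5}
  b5: DF={b3}

φ for d: defs {b0,b2,b5}
  DF⁺ = {b3}

Answer: ["b3"]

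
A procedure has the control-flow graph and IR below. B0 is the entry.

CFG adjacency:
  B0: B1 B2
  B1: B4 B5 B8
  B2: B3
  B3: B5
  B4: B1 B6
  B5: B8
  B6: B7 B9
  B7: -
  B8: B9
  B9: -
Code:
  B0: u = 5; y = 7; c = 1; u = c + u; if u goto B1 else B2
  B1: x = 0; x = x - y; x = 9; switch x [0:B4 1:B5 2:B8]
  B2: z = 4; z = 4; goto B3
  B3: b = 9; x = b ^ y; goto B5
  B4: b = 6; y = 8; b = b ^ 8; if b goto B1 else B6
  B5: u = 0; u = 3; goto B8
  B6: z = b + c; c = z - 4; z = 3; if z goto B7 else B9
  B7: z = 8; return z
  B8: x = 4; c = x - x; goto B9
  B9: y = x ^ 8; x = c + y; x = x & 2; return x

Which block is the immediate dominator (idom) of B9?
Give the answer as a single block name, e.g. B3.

idom tree: B1←B0 B2←B0 B3←B2 B4←B1 B5←B0 B6←B4 B7←B6 B8←B0 B9←B0
Join-block Dom:
  B1: preds {B0,B4}: {B0} ∩ {B0,B1,B4} = {B0}; idom=B0
  B5: preds {B1,B3}: {B0,B1} ∩ {B0,B2,B3} = {B0}; idom=B0
  B8: preds {B1,B5}: {B0,B1} ∩ {B0,B5} = {B0}; idom=B0
  B9: preds {B6,B8}: {B0,B1,B4,B6} ∩ {B0,B8} = {B0}; idom=B0

idom(B9) = B0

Answer: B0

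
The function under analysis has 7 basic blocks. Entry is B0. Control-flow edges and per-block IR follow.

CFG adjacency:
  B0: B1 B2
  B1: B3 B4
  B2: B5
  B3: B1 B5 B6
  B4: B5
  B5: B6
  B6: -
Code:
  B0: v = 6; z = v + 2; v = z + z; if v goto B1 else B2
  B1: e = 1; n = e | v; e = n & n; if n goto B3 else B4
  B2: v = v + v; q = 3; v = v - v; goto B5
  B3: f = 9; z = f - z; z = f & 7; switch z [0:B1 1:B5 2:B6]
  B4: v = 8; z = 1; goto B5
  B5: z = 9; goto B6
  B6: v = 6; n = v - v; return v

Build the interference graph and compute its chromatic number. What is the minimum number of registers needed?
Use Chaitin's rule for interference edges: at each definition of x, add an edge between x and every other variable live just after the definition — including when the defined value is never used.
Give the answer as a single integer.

Answer: 4

Working:
def/use:
  B0 def {v,z} use ∅
  B1 def {e,n} use {v}
  B2 def {q,v} use {v}
  B3 def {f,z} use {z}
  B4 def {v,z} use ∅
  B5 def {z} use ∅
  B6 def {n,v} use ∅

Liveness:
  live B0: ∅→{v,z}
  live B1: {v,z}→{v,z}
  live B2: {v}→∅
  live B3: {v,z}→{v,z}
  live B4: ∅→∅
  live B5: ∅→∅
  live B6: ∅→∅

Interference:
  e — {n,v,z}
  f — {v,z}
  n — {e,v,z}
  q — {v}
  v — {e,f,n,q,z}
  z — {e,f,n,v}

Colouring:
  {e,n,v,z} pairwise interfere (4-clique) ⇒ χ ≥ 4
  4-colouring: r0={v}  r1={q,z}  r2={e,f}  r3={n}
  χ = 4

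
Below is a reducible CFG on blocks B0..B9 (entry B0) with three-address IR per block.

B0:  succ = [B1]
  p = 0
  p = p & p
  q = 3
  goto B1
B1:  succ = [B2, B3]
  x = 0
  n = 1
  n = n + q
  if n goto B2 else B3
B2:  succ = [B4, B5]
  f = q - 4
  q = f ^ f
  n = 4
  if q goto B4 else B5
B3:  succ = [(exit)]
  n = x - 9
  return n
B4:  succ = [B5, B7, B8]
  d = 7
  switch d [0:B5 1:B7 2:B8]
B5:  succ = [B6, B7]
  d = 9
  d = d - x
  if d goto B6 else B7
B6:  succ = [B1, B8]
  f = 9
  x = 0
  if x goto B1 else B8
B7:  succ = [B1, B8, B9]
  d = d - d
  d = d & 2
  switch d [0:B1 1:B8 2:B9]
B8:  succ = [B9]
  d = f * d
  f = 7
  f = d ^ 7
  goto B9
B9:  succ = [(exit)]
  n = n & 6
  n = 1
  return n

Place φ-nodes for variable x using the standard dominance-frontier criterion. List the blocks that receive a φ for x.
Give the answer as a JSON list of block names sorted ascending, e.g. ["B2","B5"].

Answer: ["B1", "B8", "B9"]

Working:
idom tree: B1←B0 B2←B1 B3←B1 B4←B2 B5←B2 B6←B5 B7←B2 B8←B2 B9←B2
Dom∩ at merges:
  B1: preds {B0,B6,B7}: {B0} ∩ {B0,B1,B2,B5,B6} ∩ {B0,B1,B2,B7} = {B0}; idom=B0
  B5: preds {B2,B4}: {B0,B1,B2} ∩ {B0,B1,B2,B4} = {B0,B1,B2}; idom=B2
  B7: preds {B4,B5}: {B0,B1,B2,B4} ∩ {B0,B1,B2,B5} = {B0,B1,B2}; idom=B2
  B8: preds {B4,B6,B7}: {B0,B1,B2,B4} ∩ {B0,B1,B2,B5,B6} ∩ {B0,B1,B2,B7} = {B0,B1,B2}; idom=B2
  B9: preds {B7,B8}: {B0,B1,B2,B7} ∩ {B0,B1,B2,B8} = {B0,B1,B2}; idom=B2

DF walk-up:
  B1←B0: walk · to B0
  B1←B6: walk B6→B5→B2→B1 to B0
  B1←B7: walk B7→B2→B1 to B0
  B5←B2: walk · to B2
  B5←B4: walk B4 to B2
  B7←B4: walk B4 to B2
  B7←B5: walk B5 to B2
  B8←B4: walk B4 to B2
  B8←B6: walk B6→B5 to B2
  B8←B7: walk B7 to B2
  B9←B7: walk B7 to B2
  B9←B8: walk B8 to B2
  B0 → ∅
  B1 → {B1}
  B2 → {B1}
  B3 → ∅
  B4 → {B5,B7,B8}
  B5 → {B1,B7,B8}
  B6 → {B1,B8}
  B7 → {B1,B8,B9}
  B8 → {B9}
  B9 → ∅

φ for x: defs {B1,B6}
  DF⁺ = {B1,B8,B9}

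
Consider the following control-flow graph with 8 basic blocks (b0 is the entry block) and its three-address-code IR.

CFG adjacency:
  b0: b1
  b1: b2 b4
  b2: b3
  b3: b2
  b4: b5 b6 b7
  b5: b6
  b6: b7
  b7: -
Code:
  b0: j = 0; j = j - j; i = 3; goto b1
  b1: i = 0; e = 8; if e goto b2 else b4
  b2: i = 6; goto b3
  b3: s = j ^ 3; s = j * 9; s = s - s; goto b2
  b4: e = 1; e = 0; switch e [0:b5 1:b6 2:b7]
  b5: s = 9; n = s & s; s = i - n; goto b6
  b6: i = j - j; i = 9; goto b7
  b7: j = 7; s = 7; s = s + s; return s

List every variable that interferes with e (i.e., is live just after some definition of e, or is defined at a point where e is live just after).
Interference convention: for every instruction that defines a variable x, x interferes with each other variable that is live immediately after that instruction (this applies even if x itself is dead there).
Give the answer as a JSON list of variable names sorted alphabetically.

Answer: ["i", "j"]

Working:
Block summaries:
  b0 def {i,j} use ∅
  b1 def {e,i} use ∅
  b2 def {i} use ∅
  b3 def {s} use {j}
  b4 def {e} use ∅
  b5 def {n,s} use {i}
  b6 def {i} use {j}
  b7 def {j,s} use ∅

Liveness:
  b0: in=∅ out={j}
  b1: in={j} out={i,j}
  b2: in={j} out={j}
  b3: in={j} out={j}
  b4: in={i,j} out={i,j}
  b5: in={i,j} out={j}
  b6: in={j} out=∅
  b7: in=∅ out=∅

Interference:
  e: {i,j}
  i: {e,j,n,s}
  j: {e,i,n,s}
  n: {i,j}
  s: {i,j}

N(e) = ["i", "j"]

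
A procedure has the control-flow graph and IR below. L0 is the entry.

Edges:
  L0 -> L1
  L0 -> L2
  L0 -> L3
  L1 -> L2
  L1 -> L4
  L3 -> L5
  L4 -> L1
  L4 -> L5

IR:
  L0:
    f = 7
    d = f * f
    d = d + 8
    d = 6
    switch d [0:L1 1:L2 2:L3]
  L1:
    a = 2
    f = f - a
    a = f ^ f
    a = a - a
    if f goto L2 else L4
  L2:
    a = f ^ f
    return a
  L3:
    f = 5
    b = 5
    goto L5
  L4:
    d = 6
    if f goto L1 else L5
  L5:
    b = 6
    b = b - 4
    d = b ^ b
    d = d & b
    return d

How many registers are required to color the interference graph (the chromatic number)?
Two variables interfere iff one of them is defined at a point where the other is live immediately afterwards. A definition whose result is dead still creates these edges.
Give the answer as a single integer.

def/use:
  L0 def {d,f} use ∅
  L1 def {a,f} use {f}
  L2 def {a} use {f}
  L3 def {b,f} use ∅
  L4 def {d} use {f}
  L5 def {b,d} use ∅

Live sets:
  live L0: ∅→{f}
  live L1: {f}→{f}
  live L2: {f}→∅
  live L3: ∅→∅
  live L4: {f}→{f}
  live L5: ∅→∅

Conflict graph:
  a↔{f}
  b↔{d}
  d↔{b,f}
  f↔{a,d}

Chromatic number:
  {a,f} pairwise interfere (2-clique) ⇒ χ ≥ 2
  assign a→R0 b→R1 d→R0 f→R1 — no edge inside a register ⇒ χ ≤ 2
  χ = 2

Answer: 2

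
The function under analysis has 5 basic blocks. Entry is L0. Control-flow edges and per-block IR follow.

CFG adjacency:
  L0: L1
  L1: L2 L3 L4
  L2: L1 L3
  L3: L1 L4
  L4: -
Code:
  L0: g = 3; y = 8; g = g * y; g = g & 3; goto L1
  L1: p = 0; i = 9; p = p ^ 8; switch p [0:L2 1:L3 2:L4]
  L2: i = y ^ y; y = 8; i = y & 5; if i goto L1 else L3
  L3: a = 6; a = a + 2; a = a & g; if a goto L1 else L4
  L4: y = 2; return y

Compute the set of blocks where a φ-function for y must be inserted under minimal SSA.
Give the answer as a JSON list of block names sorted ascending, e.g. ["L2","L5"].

Answer: ["L1", "L3", "L4"]

Working:
idom tree: L1←L0 L2←L1 L3←L1 L4←L1
Dom at joins:
  L1: preds {L0,L2,L3}: {L0} ∩ {L0,L1,L2} ∩ {L0,L1,L3} = {L0}; idom=L0
  L3: preds {L1,L2}: {L0,L1} ∩ {L0,L1,L2} = {L0,L1}; idom=L1
  L4: preds {L1,L3}: {L0,L1} ∩ {L0,L1,L3} = {L0,L1}; idom=L1

DF derivation:
  join L1 pred L0: · stop@L0
  join L1 pred L2: L2→L1 stop@L0
  join L1 pred L3: L3→L1 stop@L0
  join L3 pred L1: · stop@L1
  join L3 pred L2: L2 stop@L1
  join L4 pred L1: · stop@L1
  join L4 pred L3: L3 stop@L1
  DF(L0)=∅
  DF(L1)={L1}
  DF(L2)={L1,L3}
  DF(L3)={L1,L4}
  DF(L4)=∅

φ for y: defs {L0,L2,L4}
  DF⁺ = {L1,L3,L4}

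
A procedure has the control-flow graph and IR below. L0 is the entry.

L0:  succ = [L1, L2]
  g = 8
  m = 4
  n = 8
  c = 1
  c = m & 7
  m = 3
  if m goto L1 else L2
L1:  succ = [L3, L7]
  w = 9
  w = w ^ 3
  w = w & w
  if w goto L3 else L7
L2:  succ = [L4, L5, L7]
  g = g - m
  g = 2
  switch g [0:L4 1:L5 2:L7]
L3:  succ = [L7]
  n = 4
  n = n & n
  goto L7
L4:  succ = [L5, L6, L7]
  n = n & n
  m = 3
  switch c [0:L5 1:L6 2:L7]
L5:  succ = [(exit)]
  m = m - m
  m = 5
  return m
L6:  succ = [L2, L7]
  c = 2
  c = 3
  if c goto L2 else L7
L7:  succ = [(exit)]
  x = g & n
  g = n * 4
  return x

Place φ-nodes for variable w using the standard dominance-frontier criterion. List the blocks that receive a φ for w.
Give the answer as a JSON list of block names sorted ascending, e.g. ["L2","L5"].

Answer: ["L7"]

Working:
idom tree: L1←L0 L2←L0 L3←L1 L4←L2 L5←L2 L6←L4 L7←L0
Dom∩ at merges:
  L2: preds {L0,L6}: {L0} ∩ {L0,L2,L4,L6} = {L0}; idom=L0
  L5: preds {L2,L4}: {L0,L2} ∩ {L0,L2,L4} = {L0,L2}; idom=L2
  L7: preds {L1,L2,L3,L4,L6}: {L0,L1} ∩ {L0,L2} ∩ {L0,L1,L3} ∩ {L0,L2,L4} ∩ {L0,L2,L4,L6} = {L0}; idom=L0

Frontier:
  L2←L0: walk · to L0
  L2←L6: walk L6→L4→L2 to L0
  L5←L2: walk · to L2
  L5←L4: walk L4 to L2
  L7←L1: walk L1 to L0
  L7←L2: walk L2 to L0
  L7←L3: walk L3→L1 to L0
  L7←L4: walk L4→L2 to L0
  L7←L6: walk L6→L4→L2 to L0
  L0 → ∅
  L1 → {L7}
  L2 → {L2,L7}
  L3 → {L7}
  L4 → {L2,L5,L7}
  L5 → ∅
  L6 → {L2,L7}
  L7 → ∅

φ for w: defs {L1}
  DF⁺ = {L7}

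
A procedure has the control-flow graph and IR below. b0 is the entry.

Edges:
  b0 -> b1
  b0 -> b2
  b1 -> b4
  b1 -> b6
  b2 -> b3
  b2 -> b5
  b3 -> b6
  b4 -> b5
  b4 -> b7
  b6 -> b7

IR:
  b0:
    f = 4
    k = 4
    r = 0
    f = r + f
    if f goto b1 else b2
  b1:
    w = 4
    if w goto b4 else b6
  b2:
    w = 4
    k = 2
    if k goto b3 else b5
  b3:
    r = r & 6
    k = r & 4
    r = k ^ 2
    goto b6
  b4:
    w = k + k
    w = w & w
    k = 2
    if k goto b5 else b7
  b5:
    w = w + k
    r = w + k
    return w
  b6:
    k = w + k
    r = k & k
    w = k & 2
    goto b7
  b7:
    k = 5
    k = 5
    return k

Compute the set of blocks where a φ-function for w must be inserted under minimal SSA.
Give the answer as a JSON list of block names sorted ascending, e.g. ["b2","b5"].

Answer: ["b5", "b6", "b7"]

Analysis:
idom tree: b1←b0 b2←b0 b3←b2 b4←b1 b5←b0 b6←b0 b7←b0
Dom∩ at merges:
  b5: preds {b2,b4}: {b0,b2} ∩ {b0,b1,b4} = {b0}; idom=b0
  b6: preds {b1,b3}: {b0,b1} ∩ {b0,b2,b3} = {b0}; idom=b0
  b7: preds {b4,b6}: {b0,b1,b4} ∩ {b0,b6} = {b0}; idom=b0

DF walk-up:
  join b5 pred b2: b2 stop@b0
  join b5 pred b4: b4→b1 stop@b0
  join b6 pred b1: b1 stop@b0
  join b6 pred b3: b3→b2 stop@b0
  join b7 pred b4: b4→b1 stop@b0
  join b7 pred b6: b6 stop@b0
  DF(b0)=∅
  DF(b1)={b5,b6,b7}
  DF(b2)={b5,b6}
  DF(b3)={b6}
  DF(b4)={b5,b7}
  DF(b5)=∅
  DF(b6)={b7}
  DF(b7)=∅

φ for w: defs {b1,b2,b4,b5,b6}
  DF⁺ = {b5,b6,b7}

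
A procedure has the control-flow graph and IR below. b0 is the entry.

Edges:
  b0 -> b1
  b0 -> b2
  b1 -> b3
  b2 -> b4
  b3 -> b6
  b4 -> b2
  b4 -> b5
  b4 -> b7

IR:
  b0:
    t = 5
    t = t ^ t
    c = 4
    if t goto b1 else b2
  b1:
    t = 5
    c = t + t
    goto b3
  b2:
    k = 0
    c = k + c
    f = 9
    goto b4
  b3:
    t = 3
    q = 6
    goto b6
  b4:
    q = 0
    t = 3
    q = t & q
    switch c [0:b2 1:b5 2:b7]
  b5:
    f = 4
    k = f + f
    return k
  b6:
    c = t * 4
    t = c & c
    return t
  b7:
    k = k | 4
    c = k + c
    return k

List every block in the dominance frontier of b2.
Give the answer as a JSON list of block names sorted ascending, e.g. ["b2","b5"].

Answer: ["b2"]

Working:
idom tree: b1←b0 b2←b0 b3←b1 b4←b2 b5←b4 b6←b3 b7←b4
Dom at joins:
  b2: preds {b0,b4}: {b0} ∩ {b0,b2,b4} = {b0}; idom=b0

DF derivation:
  b2←b0: walk · to b0
  b2←b4: walk b4→b2 to b0
  b0 → ∅
  b1 → ∅
  b2 → {b2}
  b3 → ∅
  b4 → {b2}
  b5 → ∅
  b6 → ∅
  b7 → ∅

DF(b2) = ["b2"]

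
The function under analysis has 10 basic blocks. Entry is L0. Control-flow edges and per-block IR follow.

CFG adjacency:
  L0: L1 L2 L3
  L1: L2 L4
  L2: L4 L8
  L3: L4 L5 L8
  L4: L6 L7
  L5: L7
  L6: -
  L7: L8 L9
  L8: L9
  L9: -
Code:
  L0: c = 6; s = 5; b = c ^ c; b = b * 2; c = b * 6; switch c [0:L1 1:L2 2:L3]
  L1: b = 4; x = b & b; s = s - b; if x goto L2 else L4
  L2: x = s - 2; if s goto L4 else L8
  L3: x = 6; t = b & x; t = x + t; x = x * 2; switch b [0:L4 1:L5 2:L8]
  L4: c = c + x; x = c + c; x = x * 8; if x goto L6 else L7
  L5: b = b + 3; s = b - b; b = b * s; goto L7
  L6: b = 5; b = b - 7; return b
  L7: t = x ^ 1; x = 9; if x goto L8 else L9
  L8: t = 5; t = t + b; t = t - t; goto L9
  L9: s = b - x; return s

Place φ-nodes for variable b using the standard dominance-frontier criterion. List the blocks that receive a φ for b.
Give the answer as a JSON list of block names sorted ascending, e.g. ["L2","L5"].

idom tree: L1←L0 L2←L0 L3←L0 L4←L0 L5←L3 L6←L4 L7←L0 L8←L0 L9←L0
Join-block Dom:
  L2: preds {L0,L1}: {L0} ∩ {L0,L1} = {L0}; idom=L0
  L4: preds {L1,L2,L3}: {L0,L1} ∩ {L0,L2} ∩ {L0,L3} = {L0}; idom=L0
  L7: preds {L4,L5}: {L0,L4} ∩ {L0,L3,L5} = {L0}; idom=L0
  L8: preds {L2,L3,L7}: {L0,L2} ∩ {L0,L3} ∩ {L0,L7} = {L0}; idom=L0
  L9: preds {L7,L8}: {L0,L7} ∩ {L0,L8} = {L0}; idom=L0

DF walk-up:
  L2←L0: walk · to L0
  L2←L1: walk L1 to L0
  L4←L1: walk L1 to L0
  L4←L2: walk L2 to L0
  L4←L3: walk L3 to L0
  L7←L4: walk L4 to L0
  L7←L5: walk L5→L3 to L0
  L8←L2: walk L2 to L0
  L8←L3: walk L3 to L0
  L8←L7: walk L7 to L0
  L9←L7: walk L7 to L0
  L9←L8: walk L8 to L0
  L0 → ∅
  L1 → {L2,L4}
  L2 → {L4,L8}
  L3 → {L4,L7,L8}
  L4 → {L7}
  L5 → {L7}
  L6 → ∅
  L7 → {L8,L9}
  L8 → {L9}
  L9 → ∅

φ for b: defs {L0,L1,L5,L6}
  DF⁺ = {L2,L4,L7,L8,L9}

Answer: ["L2", "L4", "L7", "L8", "L9"]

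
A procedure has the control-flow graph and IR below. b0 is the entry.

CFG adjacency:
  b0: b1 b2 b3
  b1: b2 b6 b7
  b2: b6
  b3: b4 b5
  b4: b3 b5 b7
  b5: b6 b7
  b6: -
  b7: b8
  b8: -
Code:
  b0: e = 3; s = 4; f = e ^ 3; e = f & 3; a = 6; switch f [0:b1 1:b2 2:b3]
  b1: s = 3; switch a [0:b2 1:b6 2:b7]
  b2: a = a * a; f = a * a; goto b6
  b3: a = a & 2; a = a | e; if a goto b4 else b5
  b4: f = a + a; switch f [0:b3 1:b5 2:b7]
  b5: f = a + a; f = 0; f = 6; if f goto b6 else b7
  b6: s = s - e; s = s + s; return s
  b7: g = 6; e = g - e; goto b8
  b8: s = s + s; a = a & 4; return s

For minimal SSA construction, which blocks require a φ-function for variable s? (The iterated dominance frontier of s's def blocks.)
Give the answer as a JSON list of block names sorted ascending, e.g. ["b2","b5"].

idom tree: b1←b0 b2←b0 b3←b0 b4←b3 b5←b3 b6←b0 b7←b0 b8←b7
Dom∩ at merges:
  b2: preds {b0,b1}: {b0} ∩ {b0,b1} = {b0}; idom=b0
  b3: preds {b0,b4}: {b0} ∩ {b0,b3,b4} = {b0}; idom=b0
  b5: preds {b3,b4}: {b0,b3} ∩ {b0,b3,b4} = {b0,b3}; idom=b3
  b6: preds {b1,b2,b5}: {b0,b1} ∩ {b0,b2} ∩ {b0,b3,b5} = {b0}; idom=b0
  b7: preds {b1,b4,b5}: {b0,b1} ∩ {b0,b3,b4} ∩ {b0,b3,b5} = {b0}; idom=b0

DF walk-up:
  join b2 pred b0: · stop@b0
  join b2 pred b1: b1 stop@b0
  join b3 pred b0: · stop@b0
  join b3 pred b4: b4→b3 stop@b0
  join b5 pred b3: · stop@b3
  join b5 pred b4: b4 stop@b3
  join b6 pred b1: b1 stop@b0
  join b6 pred b2: b2 stop@b0
  join b6 pred b5: b5→b3 stop@b0
  join b7 pred b1: b1 stop@b0
  join b7 pred b4: b4→b3 stop@b0
  join b7 pred b5: b5→b3 stop@b0
  b0: DF=∅
  b1: DF={b2,b6,b7}
  b2: DF={b6}
  b3: DF={b3,b6,b7}
  b4: DF={b3,b5,b7}
  b5: DF={b6,b7}
  b6: DF=∅
  b7: DF=∅
  b8: DF=∅

φ for s: defs {b0,b1,b6,b8}
  DF⁺ = {b2,b6,b7}

Answer: ["b2", "b6", "b7"]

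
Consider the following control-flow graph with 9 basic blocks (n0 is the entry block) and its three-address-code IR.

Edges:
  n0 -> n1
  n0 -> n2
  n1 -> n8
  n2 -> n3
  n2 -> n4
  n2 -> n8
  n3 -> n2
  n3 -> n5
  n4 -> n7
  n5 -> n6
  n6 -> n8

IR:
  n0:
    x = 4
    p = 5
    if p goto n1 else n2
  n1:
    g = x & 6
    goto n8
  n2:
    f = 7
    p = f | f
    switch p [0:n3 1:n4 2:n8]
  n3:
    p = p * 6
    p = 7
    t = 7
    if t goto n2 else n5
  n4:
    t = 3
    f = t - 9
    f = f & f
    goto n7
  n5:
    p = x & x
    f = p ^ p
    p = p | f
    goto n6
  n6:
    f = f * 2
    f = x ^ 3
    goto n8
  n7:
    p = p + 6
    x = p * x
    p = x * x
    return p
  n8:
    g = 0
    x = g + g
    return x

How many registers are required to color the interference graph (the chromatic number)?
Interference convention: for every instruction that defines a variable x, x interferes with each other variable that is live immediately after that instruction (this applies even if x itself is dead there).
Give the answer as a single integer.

Answer: 3

Derivation:
Per-block:
  n0: def={p,x} ue=∅
  n1: def={g} ue={x}
  n2: def={f,p} ue=∅
  n3: def={p,t} ue={p}
  n4: def={f,t} ue=∅
  n5: def={f,p} ue={x}
  n6: def={f} ue={f,x}
  n7: def={p,x} ue={p,x}
  n8: def={g,x} ue=∅

Live sets:
  n0 li=∅ lo={x}
  n1 li={x} lo=∅
  n2 li={x} lo={p,x}
  n3 li={p,x} lo={x}
  n4 li={p,x} lo={p,x}
  n5 li={x} lo={f,x}
  n6 li={f,x} lo=∅
  n7 li={p,x} lo=∅
  n8 li=∅ lo=∅

Interfere edges:
  f↔{p,x}
  g↔∅
  p↔{f,t,x}
  t↔{p,x}
  x↔{f,p,t}

Chromatic number:
  {f,p,x} pairwise interfere (3-clique) ⇒ χ ≥ 3
  3-colouring: R0={g,p}  R1={x}  R2={f,t}
  χ = 3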